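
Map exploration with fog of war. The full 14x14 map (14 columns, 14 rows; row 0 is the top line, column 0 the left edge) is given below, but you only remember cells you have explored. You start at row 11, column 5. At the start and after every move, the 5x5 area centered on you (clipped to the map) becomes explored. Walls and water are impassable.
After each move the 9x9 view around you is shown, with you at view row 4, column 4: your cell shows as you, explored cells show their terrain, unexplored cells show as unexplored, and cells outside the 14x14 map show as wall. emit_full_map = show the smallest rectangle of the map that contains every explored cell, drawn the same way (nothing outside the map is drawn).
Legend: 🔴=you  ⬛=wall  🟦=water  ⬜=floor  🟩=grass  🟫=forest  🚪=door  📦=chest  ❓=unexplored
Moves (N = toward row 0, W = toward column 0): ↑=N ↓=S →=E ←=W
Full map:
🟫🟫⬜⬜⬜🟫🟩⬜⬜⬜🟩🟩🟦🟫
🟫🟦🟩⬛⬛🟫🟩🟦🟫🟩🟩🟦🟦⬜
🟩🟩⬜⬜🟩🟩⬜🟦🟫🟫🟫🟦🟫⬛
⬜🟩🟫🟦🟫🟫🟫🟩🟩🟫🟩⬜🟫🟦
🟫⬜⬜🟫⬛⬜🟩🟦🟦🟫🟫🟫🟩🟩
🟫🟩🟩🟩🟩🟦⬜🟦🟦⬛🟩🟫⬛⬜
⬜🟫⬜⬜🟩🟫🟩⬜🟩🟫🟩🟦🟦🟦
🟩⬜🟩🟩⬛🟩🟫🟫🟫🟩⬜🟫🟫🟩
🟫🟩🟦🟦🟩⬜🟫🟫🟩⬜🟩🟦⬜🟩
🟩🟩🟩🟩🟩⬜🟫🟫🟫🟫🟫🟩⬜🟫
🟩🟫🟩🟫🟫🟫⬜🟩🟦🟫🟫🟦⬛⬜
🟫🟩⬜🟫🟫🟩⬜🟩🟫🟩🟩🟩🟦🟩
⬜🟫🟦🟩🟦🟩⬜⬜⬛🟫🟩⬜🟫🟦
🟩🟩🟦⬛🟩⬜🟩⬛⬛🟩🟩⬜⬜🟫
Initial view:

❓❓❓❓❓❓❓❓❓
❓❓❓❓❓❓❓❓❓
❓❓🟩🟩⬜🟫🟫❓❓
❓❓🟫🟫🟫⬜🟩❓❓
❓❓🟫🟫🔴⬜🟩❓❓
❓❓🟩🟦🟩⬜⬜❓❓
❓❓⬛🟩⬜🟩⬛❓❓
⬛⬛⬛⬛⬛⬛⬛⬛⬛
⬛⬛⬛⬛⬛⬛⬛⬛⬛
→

❓❓❓❓❓❓❓❓❓
❓❓❓❓❓❓❓❓❓
❓🟩🟩⬜🟫🟫🟫❓❓
❓🟫🟫🟫⬜🟩🟦❓❓
❓🟫🟫🟩🔴🟩🟫❓❓
❓🟩🟦🟩⬜⬜⬛❓❓
❓⬛🟩⬜🟩⬛⬛❓❓
⬛⬛⬛⬛⬛⬛⬛⬛⬛
⬛⬛⬛⬛⬛⬛⬛⬛⬛

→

❓❓❓❓❓❓❓❓❓
❓❓❓❓❓❓❓❓❓
🟩🟩⬜🟫🟫🟫🟫❓❓
🟫🟫🟫⬜🟩🟦🟫❓❓
🟫🟫🟩⬜🔴🟫🟩❓❓
🟩🟦🟩⬜⬜⬛🟫❓❓
⬛🟩⬜🟩⬛⬛🟩❓❓
⬛⬛⬛⬛⬛⬛⬛⬛⬛
⬛⬛⬛⬛⬛⬛⬛⬛⬛

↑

❓❓❓❓❓❓❓❓❓
❓❓❓❓❓❓❓❓❓
❓❓⬜🟫🟫🟩⬜❓❓
🟩🟩⬜🟫🟫🟫🟫❓❓
🟫🟫🟫⬜🔴🟦🟫❓❓
🟫🟫🟩⬜🟩🟫🟩❓❓
🟩🟦🟩⬜⬜⬛🟫❓❓
⬛🟩⬜🟩⬛⬛🟩❓❓
⬛⬛⬛⬛⬛⬛⬛⬛⬛

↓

❓❓❓❓❓❓❓❓❓
❓❓⬜🟫🟫🟩⬜❓❓
🟩🟩⬜🟫🟫🟫🟫❓❓
🟫🟫🟫⬜🟩🟦🟫❓❓
🟫🟫🟩⬜🔴🟫🟩❓❓
🟩🟦🟩⬜⬜⬛🟫❓❓
⬛🟩⬜🟩⬛⬛🟩❓❓
⬛⬛⬛⬛⬛⬛⬛⬛⬛
⬛⬛⬛⬛⬛⬛⬛⬛⬛

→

❓❓❓❓❓❓❓❓❓
❓⬜🟫🟫🟩⬜❓❓❓
🟩⬜🟫🟫🟫🟫🟫❓❓
🟫🟫⬜🟩🟦🟫🟫❓❓
🟫🟩⬜🟩🔴🟩🟩❓❓
🟦🟩⬜⬜⬛🟫🟩❓❓
🟩⬜🟩⬛⬛🟩🟩❓❓
⬛⬛⬛⬛⬛⬛⬛⬛⬛
⬛⬛⬛⬛⬛⬛⬛⬛⬛

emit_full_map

❓❓⬜🟫🟫🟩⬜❓
🟩🟩⬜🟫🟫🟫🟫🟫
🟫🟫🟫⬜🟩🟦🟫🟫
🟫🟫🟩⬜🟩🔴🟩🟩
🟩🟦🟩⬜⬜⬛🟫🟩
⬛🟩⬜🟩⬛⬛🟩🟩

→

❓❓❓❓❓❓❓❓❓
⬜🟫🟫🟩⬜❓❓❓❓
⬜🟫🟫🟫🟫🟫🟩❓❓
🟫⬜🟩🟦🟫🟫🟦❓❓
🟩⬜🟩🟫🔴🟩🟩❓❓
🟩⬜⬜⬛🟫🟩⬜❓❓
⬜🟩⬛⬛🟩🟩⬜❓❓
⬛⬛⬛⬛⬛⬛⬛⬛⬛
⬛⬛⬛⬛⬛⬛⬛⬛⬛

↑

❓❓❓❓❓❓❓❓❓
❓❓❓❓❓❓❓❓❓
⬜🟫🟫🟩⬜🟩🟦❓❓
⬜🟫🟫🟫🟫🟫🟩❓❓
🟫⬜🟩🟦🔴🟫🟦❓❓
🟩⬜🟩🟫🟩🟩🟩❓❓
🟩⬜⬜⬛🟫🟩⬜❓❓
⬜🟩⬛⬛🟩🟩⬜❓❓
⬛⬛⬛⬛⬛⬛⬛⬛⬛

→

❓❓❓❓❓❓❓❓⬛
❓❓❓❓❓❓❓❓⬛
🟫🟫🟩⬜🟩🟦⬜❓⬛
🟫🟫🟫🟫🟫🟩⬜❓⬛
⬜🟩🟦🟫🔴🟦⬛❓⬛
⬜🟩🟫🟩🟩🟩🟦❓⬛
⬜⬜⬛🟫🟩⬜🟫❓⬛
🟩⬛⬛🟩🟩⬜❓❓⬛
⬛⬛⬛⬛⬛⬛⬛⬛⬛

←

❓❓❓❓❓❓❓❓❓
❓❓❓❓❓❓❓❓❓
⬜🟫🟫🟩⬜🟩🟦⬜❓
⬜🟫🟫🟫🟫🟫🟩⬜❓
🟫⬜🟩🟦🔴🟫🟦⬛❓
🟩⬜🟩🟫🟩🟩🟩🟦❓
🟩⬜⬜⬛🟫🟩⬜🟫❓
⬜🟩⬛⬛🟩🟩⬜❓❓
⬛⬛⬛⬛⬛⬛⬛⬛⬛

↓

❓❓❓❓❓❓❓❓❓
⬜🟫🟫🟩⬜🟩🟦⬜❓
⬜🟫🟫🟫🟫🟫🟩⬜❓
🟫⬜🟩🟦🟫🟫🟦⬛❓
🟩⬜🟩🟫🔴🟩🟩🟦❓
🟩⬜⬜⬛🟫🟩⬜🟫❓
⬜🟩⬛⬛🟩🟩⬜❓❓
⬛⬛⬛⬛⬛⬛⬛⬛⬛
⬛⬛⬛⬛⬛⬛⬛⬛⬛

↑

❓❓❓❓❓❓❓❓❓
❓❓❓❓❓❓❓❓❓
⬜🟫🟫🟩⬜🟩🟦⬜❓
⬜🟫🟫🟫🟫🟫🟩⬜❓
🟫⬜🟩🟦🔴🟫🟦⬛❓
🟩⬜🟩🟫🟩🟩🟩🟦❓
🟩⬜⬜⬛🟫🟩⬜🟫❓
⬜🟩⬛⬛🟩🟩⬜❓❓
⬛⬛⬛⬛⬛⬛⬛⬛⬛

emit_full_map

❓❓⬜🟫🟫🟩⬜🟩🟦⬜
🟩🟩⬜🟫🟫🟫🟫🟫🟩⬜
🟫🟫🟫⬜🟩🟦🔴🟫🟦⬛
🟫🟫🟩⬜🟩🟫🟩🟩🟩🟦
🟩🟦🟩⬜⬜⬛🟫🟩⬜🟫
⬛🟩⬜🟩⬛⬛🟩🟩⬜❓

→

❓❓❓❓❓❓❓❓⬛
❓❓❓❓❓❓❓❓⬛
🟫🟫🟩⬜🟩🟦⬜❓⬛
🟫🟫🟫🟫🟫🟩⬜❓⬛
⬜🟩🟦🟫🔴🟦⬛❓⬛
⬜🟩🟫🟩🟩🟩🟦❓⬛
⬜⬜⬛🟫🟩⬜🟫❓⬛
🟩⬛⬛🟩🟩⬜❓❓⬛
⬛⬛⬛⬛⬛⬛⬛⬛⬛

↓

❓❓❓❓❓❓❓❓⬛
🟫🟫🟩⬜🟩🟦⬜❓⬛
🟫🟫🟫🟫🟫🟩⬜❓⬛
⬜🟩🟦🟫🟫🟦⬛❓⬛
⬜🟩🟫🟩🔴🟩🟦❓⬛
⬜⬜⬛🟫🟩⬜🟫❓⬛
🟩⬛⬛🟩🟩⬜⬜❓⬛
⬛⬛⬛⬛⬛⬛⬛⬛⬛
⬛⬛⬛⬛⬛⬛⬛⬛⬛

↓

🟫🟫🟩⬜🟩🟦⬜❓⬛
🟫🟫🟫🟫🟫🟩⬜❓⬛
⬜🟩🟦🟫🟫🟦⬛❓⬛
⬜🟩🟫🟩🟩🟩🟦❓⬛
⬜⬜⬛🟫🔴⬜🟫❓⬛
🟩⬛⬛🟩🟩⬜⬜❓⬛
⬛⬛⬛⬛⬛⬛⬛⬛⬛
⬛⬛⬛⬛⬛⬛⬛⬛⬛
⬛⬛⬛⬛⬛⬛⬛⬛⬛

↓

🟫🟫🟫🟫🟫🟩⬜❓⬛
⬜🟩🟦🟫🟫🟦⬛❓⬛
⬜🟩🟫🟩🟩🟩🟦❓⬛
⬜⬜⬛🟫🟩⬜🟫❓⬛
🟩⬛⬛🟩🔴⬜⬜❓⬛
⬛⬛⬛⬛⬛⬛⬛⬛⬛
⬛⬛⬛⬛⬛⬛⬛⬛⬛
⬛⬛⬛⬛⬛⬛⬛⬛⬛
⬛⬛⬛⬛⬛⬛⬛⬛⬛

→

🟫🟫🟫🟫🟩⬜❓⬛⬛
🟩🟦🟫🟫🟦⬛❓⬛⬛
🟩🟫🟩🟩🟩🟦🟩⬛⬛
⬜⬛🟫🟩⬜🟫🟦⬛⬛
⬛⬛🟩🟩🔴⬜🟫⬛⬛
⬛⬛⬛⬛⬛⬛⬛⬛⬛
⬛⬛⬛⬛⬛⬛⬛⬛⬛
⬛⬛⬛⬛⬛⬛⬛⬛⬛
⬛⬛⬛⬛⬛⬛⬛⬛⬛

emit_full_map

❓❓⬜🟫🟫🟩⬜🟩🟦⬜❓
🟩🟩⬜🟫🟫🟫🟫🟫🟩⬜❓
🟫🟫🟫⬜🟩🟦🟫🟫🟦⬛❓
🟫🟫🟩⬜🟩🟫🟩🟩🟩🟦🟩
🟩🟦🟩⬜⬜⬛🟫🟩⬜🟫🟦
⬛🟩⬜🟩⬛⬛🟩🟩🔴⬜🟫


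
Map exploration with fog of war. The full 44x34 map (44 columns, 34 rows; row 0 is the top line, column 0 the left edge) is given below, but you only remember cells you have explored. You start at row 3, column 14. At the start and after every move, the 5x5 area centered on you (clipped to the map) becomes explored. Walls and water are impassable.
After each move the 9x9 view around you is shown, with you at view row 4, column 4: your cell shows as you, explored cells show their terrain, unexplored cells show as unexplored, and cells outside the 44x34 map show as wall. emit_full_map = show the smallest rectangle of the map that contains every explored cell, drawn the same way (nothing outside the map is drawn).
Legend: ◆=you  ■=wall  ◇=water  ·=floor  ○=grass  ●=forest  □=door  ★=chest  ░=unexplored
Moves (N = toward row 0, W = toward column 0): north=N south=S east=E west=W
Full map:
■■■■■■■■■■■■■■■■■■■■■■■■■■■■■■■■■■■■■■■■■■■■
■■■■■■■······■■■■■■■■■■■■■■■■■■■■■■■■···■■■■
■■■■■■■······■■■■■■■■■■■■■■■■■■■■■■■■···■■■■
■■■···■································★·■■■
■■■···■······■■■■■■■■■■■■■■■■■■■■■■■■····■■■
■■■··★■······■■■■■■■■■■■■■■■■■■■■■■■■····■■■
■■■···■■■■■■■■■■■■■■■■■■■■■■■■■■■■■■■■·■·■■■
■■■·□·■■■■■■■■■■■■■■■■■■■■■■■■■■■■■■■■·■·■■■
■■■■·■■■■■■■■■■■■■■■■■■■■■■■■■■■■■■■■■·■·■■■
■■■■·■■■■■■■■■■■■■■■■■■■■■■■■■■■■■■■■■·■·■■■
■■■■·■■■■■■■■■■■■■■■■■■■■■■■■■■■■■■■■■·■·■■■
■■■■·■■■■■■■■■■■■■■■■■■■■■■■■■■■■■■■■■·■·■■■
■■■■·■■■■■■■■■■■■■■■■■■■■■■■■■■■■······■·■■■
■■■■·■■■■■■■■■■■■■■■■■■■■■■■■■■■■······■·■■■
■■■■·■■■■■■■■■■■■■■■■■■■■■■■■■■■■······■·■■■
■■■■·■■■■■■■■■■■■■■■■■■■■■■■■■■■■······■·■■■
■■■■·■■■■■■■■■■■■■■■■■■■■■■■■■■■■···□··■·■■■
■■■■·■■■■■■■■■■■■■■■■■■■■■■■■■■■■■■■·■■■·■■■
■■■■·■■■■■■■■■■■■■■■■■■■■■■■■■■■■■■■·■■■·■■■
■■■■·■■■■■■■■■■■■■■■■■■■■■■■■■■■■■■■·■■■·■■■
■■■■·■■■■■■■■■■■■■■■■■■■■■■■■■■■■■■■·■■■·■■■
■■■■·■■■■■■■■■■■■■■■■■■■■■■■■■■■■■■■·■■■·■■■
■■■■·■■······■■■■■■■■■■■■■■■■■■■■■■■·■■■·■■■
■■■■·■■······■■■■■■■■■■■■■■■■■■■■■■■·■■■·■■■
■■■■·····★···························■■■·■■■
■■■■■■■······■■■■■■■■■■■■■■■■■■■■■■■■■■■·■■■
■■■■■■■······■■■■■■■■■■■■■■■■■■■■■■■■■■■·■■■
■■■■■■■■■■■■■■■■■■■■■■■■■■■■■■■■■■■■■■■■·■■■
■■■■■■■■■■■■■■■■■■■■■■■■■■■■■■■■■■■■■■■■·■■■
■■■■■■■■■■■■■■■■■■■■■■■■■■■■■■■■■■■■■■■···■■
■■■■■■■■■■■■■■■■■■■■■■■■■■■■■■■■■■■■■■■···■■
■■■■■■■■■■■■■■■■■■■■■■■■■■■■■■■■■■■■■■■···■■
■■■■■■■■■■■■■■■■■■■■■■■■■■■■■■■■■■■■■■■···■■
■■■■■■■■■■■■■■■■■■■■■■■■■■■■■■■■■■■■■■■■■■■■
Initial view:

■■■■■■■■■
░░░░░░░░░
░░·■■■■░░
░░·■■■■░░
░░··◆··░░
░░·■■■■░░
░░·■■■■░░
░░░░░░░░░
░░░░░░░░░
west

■■■■■■■■■
░░░░░░░░░
░░··■■■■░
░░··■■■■░
░░··◆···░
░░··■■■■░
░░··■■■■░
░░░░░░░░░
░░░░░░░░░

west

■■■■■■■■■
░░░░░░░░░
░░···■■■■
░░···■■■■
░░··◆····
░░···■■■■
░░···■■■■
░░░░░░░░░
░░░░░░░░░

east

■■■■■■■■■
░░░░░░░░░
░···■■■■░
░···■■■■░
░···◆···░
░···■■■■░
░···■■■■░
░░░░░░░░░
░░░░░░░░░

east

■■■■■■■■■
░░░░░░░░░
···■■■■░░
···■■■■░░
····◆··░░
···■■■■░░
···■■■■░░
░░░░░░░░░
░░░░░░░░░

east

■■■■■■■■■
░░░░░░░░░
··■■■■■░░
··■■■■■░░
····◆··░░
··■■■■■░░
··■■■■■░░
░░░░░░░░░
░░░░░░░░░

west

■■■■■■■■■
░░░░░░░░░
···■■■■■░
···■■■■■░
····◆···░
···■■■■■░
···■■■■■░
░░░░░░░░░
░░░░░░░░░

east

■■■■■■■■■
░░░░░░░░░
··■■■■■░░
··■■■■■░░
····◆··░░
··■■■■■░░
··■■■■■░░
░░░░░░░░░
░░░░░░░░░

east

■■■■■■■■■
░░░░░░░░░
·■■■■■■░░
·■■■■■■░░
····◆··░░
·■■■■■■░░
·■■■■■■░░
░░░░░░░░░
░░░░░░░░░

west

■■■■■■■■■
░░░░░░░░░
··■■■■■■░
··■■■■■■░
····◆···░
··■■■■■■░
··■■■■■■░
░░░░░░░░░
░░░░░░░░░

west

■■■■■■■■■
░░░░░░░░░
···■■■■■■
···■■■■■■
····◆····
···■■■■■■
···■■■■■■
░░░░░░░░░
░░░░░░░░░

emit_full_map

···■■■■■■
···■■■■■■
····◆····
···■■■■■■
···■■■■■■

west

■■■■■■■■■
░░░░░░░░░
░···■■■■■
░···■■■■■
░···◆····
░···■■■■■
░···■■■■■
░░░░░░░░░
░░░░░░░░░

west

■■■■■■■■■
░░░░░░░░░
░░···■■■■
░░···■■■■
░░··◆····
░░···■■■■
░░···■■■■
░░░░░░░░░
░░░░░░░░░

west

■■■■■■■■■
░░░░░░░░░
░░····■■■
░░····■■■
░░··◆····
░░····■■■
░░····■■■
░░░░░░░░░
░░░░░░░░░

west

■■■■■■■■■
░░░░░░░░░
░░·····■■
░░·····■■
░░··◆····
░░·····■■
░░·····■■
░░░░░░░░░
░░░░░░░░░

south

░░░░░░░░░
░░·····■■
░░·····■■
░░·······
░░··◆··■■
░░·····■■
░░■■■■■░░
░░░░░░░░░
░░░░░░░░░

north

■■■■■■■■■
░░░░░░░░░
░░·····■■
░░·····■■
░░··◆····
░░·····■■
░░·····■■
░░■■■■■░░
░░░░░░░░░

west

■■■■■■■■■
░░░░░░░░░
░░······■
░░······■
░░··◆····
░░······■
░░······■
░░░■■■■■░
░░░░░░░░░

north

■■■■■■■■■
■■■■■■■■■
░░■■■■■░░
░░······■
░░··◆···■
░░·······
░░······■
░░······■
░░░■■■■■░

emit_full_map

■■■■■░░░░░░░
······■■■■■■
··◆···■■■■■■
············
······■■■■■■
······■■■■■■
░■■■■■░░░░░░

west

■■■■■■■■■
■■■■■■■■■
░░■■■■■■░
░░■······
░░■·◆····
░░■······
░░■······
░░░······
░░░░■■■■■

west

■■■■■■■■■
■■■■■■■■■
░░■■■■■■■
░░■■·····
░░■■◆····
░░·■·····
░░·■·····
░░░░·····
░░░░░■■■■

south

■■■■■■■■■
░░■■■■■■■
░░■■·····
░░■■·····
░░·■◆····
░░·■·····
░░★■·····
░░░░░■■■■
░░░░░░░░░

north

■■■■■■■■■
■■■■■■■■■
░░■■■■■■■
░░■■·····
░░■■◆····
░░·■·····
░░·■·····
░░★■·····
░░░░░■■■■

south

■■■■■■■■■
░░■■■■■■■
░░■■·····
░░■■·····
░░·■◆····
░░·■·····
░░★■·····
░░░░░■■■■
░░░░░░░░░

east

■■■■■■■■■
░■■■■■■■░
░■■······
░■■······
░·■·◆····
░·■······
░★■······
░░░░■■■■■
░░░░░░░░░

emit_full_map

■■■■■■■░░░░░░░
■■······■■■■■■
■■······■■■■■■
·■·◆··········
·■······■■■■■■
★■······■■■■■■
░░░■■■■■░░░░░░

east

■■■■■■■■■
■■■■■■■░░
■■······■
■■······■
·■··◆····
·■······■
★■······■
░░░■■■■■░
░░░░░░░░░

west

■■■■■■■■■
░■■■■■■■░
░■■······
░■■······
░·■·◆····
░·■······
░★■······
░░░░■■■■■
░░░░░░░░░

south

░■■■■■■■░
░■■······
░■■······
░·■······
░·■·◆····
░★■······
░░■■■■■■■
░░░░░░░░░
░░░░░░░░░

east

■■■■■■■░░
■■······■
■■······■
·■·······
·■··◆···■
★■······■
░■■■■■■■░
░░░░░░░░░
░░░░░░░░░

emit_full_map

■■■■■■■░░░░░░░
■■······■■■■■■
■■······■■■■■■
·■············
·■··◆···■■■■■■
★■······■■■■■■
░■■■■■■■░░░░░░

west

░■■■■■■■░
░■■······
░■■······
░·■······
░·■·◆····
░★■······
░░■■■■■■■
░░░░░░░░░
░░░░░░░░░

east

■■■■■■■░░
■■······■
■■······■
·■·······
·■··◆···■
★■······■
░■■■■■■■░
░░░░░░░░░
░░░░░░░░░

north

■■■■■■■■■
■■■■■■■░░
■■······■
■■······■
·■··◆····
·■······■
★■······■
░■■■■■■■░
░░░░░░░░░

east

■■■■■■■■■
■■■■■■░░░
■······■■
■······■■
■···◆····
■······■■
■······■■
■■■■■■■░░
░░░░░░░░░

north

■■■■■■■■■
■■■■■■■■■
■■■■■■■░░
■······■■
■···◆··■■
■········
■······■■
■······■■
■■■■■■■░░

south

■■■■■■■■■
■■■■■■■░░
■······■■
■······■■
■···◆····
■······■■
■······■■
■■■■■■■░░
░░░░░░░░░

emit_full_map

■■■■■■■■░░░░░░
■■······■■■■■■
■■······■■■■■■
·■···◆········
·■······■■■■■■
★■······■■■■■■
░■■■■■■■░░░░░░


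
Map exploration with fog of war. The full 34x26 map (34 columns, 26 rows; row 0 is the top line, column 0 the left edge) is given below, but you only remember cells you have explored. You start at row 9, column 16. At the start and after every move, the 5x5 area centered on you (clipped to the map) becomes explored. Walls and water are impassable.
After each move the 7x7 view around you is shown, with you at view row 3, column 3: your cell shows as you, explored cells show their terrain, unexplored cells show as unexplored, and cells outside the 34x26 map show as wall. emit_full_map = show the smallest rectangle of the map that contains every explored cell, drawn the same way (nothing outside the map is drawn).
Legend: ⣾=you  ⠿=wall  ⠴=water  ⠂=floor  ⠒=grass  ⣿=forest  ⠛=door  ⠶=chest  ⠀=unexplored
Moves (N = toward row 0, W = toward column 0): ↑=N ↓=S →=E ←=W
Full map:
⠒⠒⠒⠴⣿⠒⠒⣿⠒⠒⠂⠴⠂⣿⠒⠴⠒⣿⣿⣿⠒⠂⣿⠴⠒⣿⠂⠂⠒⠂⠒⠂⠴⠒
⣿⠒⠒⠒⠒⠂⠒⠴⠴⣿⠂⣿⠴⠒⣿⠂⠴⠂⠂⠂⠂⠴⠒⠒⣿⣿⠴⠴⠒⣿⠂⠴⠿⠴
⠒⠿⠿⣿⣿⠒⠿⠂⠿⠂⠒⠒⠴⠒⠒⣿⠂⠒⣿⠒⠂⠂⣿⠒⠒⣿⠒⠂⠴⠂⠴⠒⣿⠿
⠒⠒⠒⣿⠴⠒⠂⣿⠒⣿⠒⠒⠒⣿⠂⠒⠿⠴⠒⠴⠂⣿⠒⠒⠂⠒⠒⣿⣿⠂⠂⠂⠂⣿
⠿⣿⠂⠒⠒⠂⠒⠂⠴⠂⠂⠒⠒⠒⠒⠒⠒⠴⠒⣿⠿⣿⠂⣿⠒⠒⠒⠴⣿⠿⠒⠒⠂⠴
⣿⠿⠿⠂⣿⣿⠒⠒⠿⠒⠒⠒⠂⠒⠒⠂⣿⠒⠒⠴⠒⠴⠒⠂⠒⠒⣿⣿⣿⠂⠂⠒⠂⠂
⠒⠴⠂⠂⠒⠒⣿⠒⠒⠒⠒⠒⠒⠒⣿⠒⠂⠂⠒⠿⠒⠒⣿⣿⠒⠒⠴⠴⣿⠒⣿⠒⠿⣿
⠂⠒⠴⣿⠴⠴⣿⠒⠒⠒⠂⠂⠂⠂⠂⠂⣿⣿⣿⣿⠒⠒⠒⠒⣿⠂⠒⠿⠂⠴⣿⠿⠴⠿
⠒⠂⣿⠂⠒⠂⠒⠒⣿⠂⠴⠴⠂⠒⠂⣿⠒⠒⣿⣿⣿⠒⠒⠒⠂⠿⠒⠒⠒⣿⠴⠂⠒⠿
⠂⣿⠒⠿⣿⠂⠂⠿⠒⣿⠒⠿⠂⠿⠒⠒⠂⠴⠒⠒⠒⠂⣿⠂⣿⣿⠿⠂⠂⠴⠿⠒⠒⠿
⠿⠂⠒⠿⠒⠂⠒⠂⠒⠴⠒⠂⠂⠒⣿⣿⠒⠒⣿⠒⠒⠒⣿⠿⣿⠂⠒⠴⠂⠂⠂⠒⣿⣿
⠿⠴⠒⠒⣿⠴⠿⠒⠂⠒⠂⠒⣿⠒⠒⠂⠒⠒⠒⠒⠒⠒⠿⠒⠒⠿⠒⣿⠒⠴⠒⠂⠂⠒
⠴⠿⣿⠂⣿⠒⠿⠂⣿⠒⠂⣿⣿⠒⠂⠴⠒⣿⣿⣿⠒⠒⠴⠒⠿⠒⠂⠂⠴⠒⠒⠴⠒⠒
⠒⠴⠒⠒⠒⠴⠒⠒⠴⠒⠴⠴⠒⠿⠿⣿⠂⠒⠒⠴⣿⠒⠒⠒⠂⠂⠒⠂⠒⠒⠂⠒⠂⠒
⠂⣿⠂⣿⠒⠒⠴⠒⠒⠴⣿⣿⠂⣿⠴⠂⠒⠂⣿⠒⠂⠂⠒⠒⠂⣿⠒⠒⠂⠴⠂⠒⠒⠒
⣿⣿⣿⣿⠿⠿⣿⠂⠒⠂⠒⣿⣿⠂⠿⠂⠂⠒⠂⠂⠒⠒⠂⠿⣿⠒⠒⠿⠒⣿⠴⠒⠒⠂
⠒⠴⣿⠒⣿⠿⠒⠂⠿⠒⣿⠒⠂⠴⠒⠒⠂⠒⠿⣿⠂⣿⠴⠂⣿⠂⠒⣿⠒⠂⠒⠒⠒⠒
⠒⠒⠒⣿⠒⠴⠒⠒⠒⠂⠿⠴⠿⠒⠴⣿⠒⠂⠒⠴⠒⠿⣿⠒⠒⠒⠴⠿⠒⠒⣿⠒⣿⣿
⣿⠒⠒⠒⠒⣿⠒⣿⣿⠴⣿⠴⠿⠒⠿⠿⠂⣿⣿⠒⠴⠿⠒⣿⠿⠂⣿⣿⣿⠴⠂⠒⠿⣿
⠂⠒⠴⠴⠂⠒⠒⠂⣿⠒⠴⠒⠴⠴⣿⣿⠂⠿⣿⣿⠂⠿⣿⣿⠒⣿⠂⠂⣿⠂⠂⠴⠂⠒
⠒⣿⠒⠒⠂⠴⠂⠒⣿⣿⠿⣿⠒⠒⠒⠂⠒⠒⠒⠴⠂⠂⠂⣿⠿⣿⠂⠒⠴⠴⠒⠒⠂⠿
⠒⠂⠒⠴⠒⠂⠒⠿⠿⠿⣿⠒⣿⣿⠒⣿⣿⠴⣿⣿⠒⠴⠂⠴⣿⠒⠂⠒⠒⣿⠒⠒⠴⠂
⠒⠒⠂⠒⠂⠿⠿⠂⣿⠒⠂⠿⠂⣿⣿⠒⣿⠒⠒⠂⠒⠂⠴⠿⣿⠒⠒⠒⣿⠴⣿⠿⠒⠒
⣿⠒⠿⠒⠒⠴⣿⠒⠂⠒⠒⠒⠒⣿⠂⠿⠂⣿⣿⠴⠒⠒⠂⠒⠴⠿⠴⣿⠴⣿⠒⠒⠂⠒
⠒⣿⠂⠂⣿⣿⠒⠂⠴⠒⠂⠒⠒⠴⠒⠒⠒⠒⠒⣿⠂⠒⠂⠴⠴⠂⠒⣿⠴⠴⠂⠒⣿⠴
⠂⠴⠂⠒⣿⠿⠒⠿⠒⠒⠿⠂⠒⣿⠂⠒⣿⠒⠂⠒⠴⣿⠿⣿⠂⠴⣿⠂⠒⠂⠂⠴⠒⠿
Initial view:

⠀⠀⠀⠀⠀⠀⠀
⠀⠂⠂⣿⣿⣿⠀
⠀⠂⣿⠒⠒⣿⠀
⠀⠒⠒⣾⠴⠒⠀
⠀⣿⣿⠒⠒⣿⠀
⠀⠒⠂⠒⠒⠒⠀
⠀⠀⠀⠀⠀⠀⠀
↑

⠀⠀⠀⠀⠀⠀⠀
⠀⣿⠒⠂⠂⠒⠀
⠀⠂⠂⣿⣿⣿⠀
⠀⠂⣿⣾⠒⣿⠀
⠀⠒⠒⠂⠴⠒⠀
⠀⣿⣿⠒⠒⣿⠀
⠀⠒⠂⠒⠒⠒⠀

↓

⠀⣿⠒⠂⠂⠒⠀
⠀⠂⠂⣿⣿⣿⠀
⠀⠂⣿⠒⠒⣿⠀
⠀⠒⠒⣾⠴⠒⠀
⠀⣿⣿⠒⠒⣿⠀
⠀⠒⠂⠒⠒⠒⠀
⠀⠀⠀⠀⠀⠀⠀

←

⠀⠀⣿⠒⠂⠂⠒
⠀⠂⠂⠂⣿⣿⣿
⠀⠒⠂⣿⠒⠒⣿
⠀⠿⠒⣾⠂⠴⠒
⠀⠒⣿⣿⠒⠒⣿
⠀⠒⠒⠂⠒⠒⠒
⠀⠀⠀⠀⠀⠀⠀

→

⠀⣿⠒⠂⠂⠒⠀
⠂⠂⠂⣿⣿⣿⠀
⠒⠂⣿⠒⠒⣿⠀
⠿⠒⠒⣾⠴⠒⠀
⠒⣿⣿⠒⠒⣿⠀
⠒⠒⠂⠒⠒⠒⠀
⠀⠀⠀⠀⠀⠀⠀

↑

⠀⠀⠀⠀⠀⠀⠀
⠀⣿⠒⠂⠂⠒⠀
⠂⠂⠂⣿⣿⣿⠀
⠒⠂⣿⣾⠒⣿⠀
⠿⠒⠒⠂⠴⠒⠀
⠒⣿⣿⠒⠒⣿⠀
⠒⠒⠂⠒⠒⠒⠀

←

⠀⠀⠀⠀⠀⠀⠀
⠀⠒⣿⠒⠂⠂⠒
⠀⠂⠂⠂⣿⣿⣿
⠀⠒⠂⣾⠒⠒⣿
⠀⠿⠒⠒⠂⠴⠒
⠀⠒⣿⣿⠒⠒⣿
⠀⠒⠒⠂⠒⠒⠒

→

⠀⠀⠀⠀⠀⠀⠀
⠒⣿⠒⠂⠂⠒⠀
⠂⠂⠂⣿⣿⣿⠀
⠒⠂⣿⣾⠒⣿⠀
⠿⠒⠒⠂⠴⠒⠀
⠒⣿⣿⠒⠒⣿⠀
⠒⠒⠂⠒⠒⠒⠀

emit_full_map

⠒⣿⠒⠂⠂⠒
⠂⠂⠂⣿⣿⣿
⠒⠂⣿⣾⠒⣿
⠿⠒⠒⠂⠴⠒
⠒⣿⣿⠒⠒⣿
⠒⠒⠂⠒⠒⠒

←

⠀⠀⠀⠀⠀⠀⠀
⠀⠒⣿⠒⠂⠂⠒
⠀⠂⠂⠂⣿⣿⣿
⠀⠒⠂⣾⠒⠒⣿
⠀⠿⠒⠒⠂⠴⠒
⠀⠒⣿⣿⠒⠒⣿
⠀⠒⠒⠂⠒⠒⠒

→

⠀⠀⠀⠀⠀⠀⠀
⠒⣿⠒⠂⠂⠒⠀
⠂⠂⠂⣿⣿⣿⠀
⠒⠂⣿⣾⠒⣿⠀
⠿⠒⠒⠂⠴⠒⠀
⠒⣿⣿⠒⠒⣿⠀
⠒⠒⠂⠒⠒⠒⠀

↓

⠒⣿⠒⠂⠂⠒⠀
⠂⠂⠂⣿⣿⣿⠀
⠒⠂⣿⠒⠒⣿⠀
⠿⠒⠒⣾⠴⠒⠀
⠒⣿⣿⠒⠒⣿⠀
⠒⠒⠂⠒⠒⠒⠀
⠀⠀⠀⠀⠀⠀⠀


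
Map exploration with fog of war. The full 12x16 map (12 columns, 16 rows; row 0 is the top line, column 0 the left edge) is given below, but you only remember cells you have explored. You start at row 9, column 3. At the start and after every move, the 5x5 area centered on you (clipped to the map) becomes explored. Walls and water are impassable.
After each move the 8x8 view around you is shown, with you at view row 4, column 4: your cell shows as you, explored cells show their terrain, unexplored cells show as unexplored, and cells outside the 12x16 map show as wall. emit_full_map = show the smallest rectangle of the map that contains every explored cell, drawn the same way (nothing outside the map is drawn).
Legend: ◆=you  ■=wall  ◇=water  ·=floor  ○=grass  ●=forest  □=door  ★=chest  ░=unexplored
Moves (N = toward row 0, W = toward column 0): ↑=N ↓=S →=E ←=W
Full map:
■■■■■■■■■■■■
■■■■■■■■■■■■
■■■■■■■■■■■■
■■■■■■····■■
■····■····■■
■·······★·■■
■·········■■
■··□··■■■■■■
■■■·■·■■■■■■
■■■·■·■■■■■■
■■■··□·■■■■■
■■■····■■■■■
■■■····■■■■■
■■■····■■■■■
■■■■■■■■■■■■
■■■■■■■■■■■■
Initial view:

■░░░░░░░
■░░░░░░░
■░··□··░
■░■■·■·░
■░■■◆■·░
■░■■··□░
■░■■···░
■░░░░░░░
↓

■░░░░░░░
■░··□··░
■░■■·■·░
■░■■·■·░
■░■■◆·□░
■░■■···░
■░■■···░
■░░░░░░░

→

░░░░░░░░
░··□··░░
░■■·■·■░
░■■·■·■░
░■■·◆□·░
░■■····░
░■■····░
░░░░░░░░

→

░░░░░░░░
··□··░░░
■■·■·■■░
■■·■·■■░
■■··◆·■░
■■····■░
■■····■░
░░░░░░░░

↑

░░░░░░░░
░░░░░░░░
··□··■■░
■■·■·■■░
■■·■◆■■░
■■··□·■░
■■····■░
■■····■░

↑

░░░░░░░░
░░░░░░░░
░░·····░
··□··■■░
■■·■◆■■░
■■·■·■■░
■■··□·■░
■■····■░

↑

░░░░░░░░
░░░░░░░░
░░·····░
░░·····░
··□·◆■■░
■■·■·■■░
■■·■·■■░
■■··□·■░

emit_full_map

░░·····
░░·····
··□·◆■■
■■·■·■■
■■·■·■■
■■··□·■
■■····■
■■····■

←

░░░░░░░░
░░░░░░░░
░░······
░░······
░··□◆·■■
░■■·■·■■
░■■·■·■■
░■■··□·■

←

■░░░░░░░
■░░░░░░░
■░······
■░······
■░··◆··■
■░■■·■·■
■░■■·■·■
■░■■··□·

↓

■░░░░░░░
■░······
■░······
■░··□··■
■░■■◆■·■
■░■■·■·■
■░■■··□·
■░■■····

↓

■░······
■░······
■░··□··■
■░■■·■·■
■░■■◆■·■
■░■■··□·
■░■■····
■░■■····

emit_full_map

·······
·······
··□··■■
■■·■·■■
■■◆■·■■
■■··□·■
■■····■
■■····■

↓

■░······
■░··□··■
■░■■·■·■
■░■■·■·■
■░■■◆·□·
■░■■····
■░■■····
■░░░░░░░

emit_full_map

·······
·······
··□··■■
■■·■·■■
■■·■·■■
■■◆·□·■
■■····■
■■····■


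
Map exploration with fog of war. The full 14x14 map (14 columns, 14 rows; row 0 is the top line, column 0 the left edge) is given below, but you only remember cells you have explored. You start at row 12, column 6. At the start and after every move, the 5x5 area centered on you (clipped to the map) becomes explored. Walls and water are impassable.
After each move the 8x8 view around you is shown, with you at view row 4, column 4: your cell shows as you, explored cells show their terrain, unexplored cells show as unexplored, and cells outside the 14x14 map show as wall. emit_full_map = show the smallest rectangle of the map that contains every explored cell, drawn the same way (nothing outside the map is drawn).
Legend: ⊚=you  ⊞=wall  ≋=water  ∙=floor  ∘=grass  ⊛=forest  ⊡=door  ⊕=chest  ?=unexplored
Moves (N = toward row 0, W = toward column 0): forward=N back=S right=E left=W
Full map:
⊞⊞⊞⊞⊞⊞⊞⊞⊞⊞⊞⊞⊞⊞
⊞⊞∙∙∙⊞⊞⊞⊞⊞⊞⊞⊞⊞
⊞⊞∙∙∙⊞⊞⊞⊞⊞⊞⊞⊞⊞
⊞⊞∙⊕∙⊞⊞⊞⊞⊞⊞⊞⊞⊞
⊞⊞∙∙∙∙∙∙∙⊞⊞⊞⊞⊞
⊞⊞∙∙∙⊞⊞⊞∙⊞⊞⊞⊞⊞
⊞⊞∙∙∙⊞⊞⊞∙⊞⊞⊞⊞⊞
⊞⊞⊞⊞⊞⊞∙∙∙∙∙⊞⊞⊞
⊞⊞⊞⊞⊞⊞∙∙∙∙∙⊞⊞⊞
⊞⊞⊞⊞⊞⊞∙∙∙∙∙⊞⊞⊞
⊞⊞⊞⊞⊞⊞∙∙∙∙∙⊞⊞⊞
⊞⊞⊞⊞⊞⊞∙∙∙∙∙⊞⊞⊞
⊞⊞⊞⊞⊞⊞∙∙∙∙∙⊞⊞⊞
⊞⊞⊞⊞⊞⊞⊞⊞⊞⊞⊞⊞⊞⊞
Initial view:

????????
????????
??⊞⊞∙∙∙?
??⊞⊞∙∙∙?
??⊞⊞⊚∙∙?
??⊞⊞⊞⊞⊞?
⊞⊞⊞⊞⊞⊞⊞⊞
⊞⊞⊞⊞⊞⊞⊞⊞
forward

????????
????????
??⊞⊞∙∙∙?
??⊞⊞∙∙∙?
??⊞⊞⊚∙∙?
??⊞⊞∙∙∙?
??⊞⊞⊞⊞⊞?
⊞⊞⊞⊞⊞⊞⊞⊞

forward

????????
????????
??⊞⊞∙∙∙?
??⊞⊞∙∙∙?
??⊞⊞⊚∙∙?
??⊞⊞∙∙∙?
??⊞⊞∙∙∙?
??⊞⊞⊞⊞⊞?

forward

????????
????????
??⊞⊞∙∙∙?
??⊞⊞∙∙∙?
??⊞⊞⊚∙∙?
??⊞⊞∙∙∙?
??⊞⊞∙∙∙?
??⊞⊞∙∙∙?

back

????????
??⊞⊞∙∙∙?
??⊞⊞∙∙∙?
??⊞⊞∙∙∙?
??⊞⊞⊚∙∙?
??⊞⊞∙∙∙?
??⊞⊞∙∙∙?
??⊞⊞⊞⊞⊞?

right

????????
?⊞⊞∙∙∙??
?⊞⊞∙∙∙∙?
?⊞⊞∙∙∙∙?
?⊞⊞∙⊚∙∙?
?⊞⊞∙∙∙∙?
?⊞⊞∙∙∙∙?
?⊞⊞⊞⊞⊞??

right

????????
⊞⊞∙∙∙???
⊞⊞∙∙∙∙∙?
⊞⊞∙∙∙∙∙?
⊞⊞∙∙⊚∙∙?
⊞⊞∙∙∙∙∙?
⊞⊞∙∙∙∙∙?
⊞⊞⊞⊞⊞???

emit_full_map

⊞⊞∙∙∙??
⊞⊞∙∙∙∙∙
⊞⊞∙∙∙∙∙
⊞⊞∙∙⊚∙∙
⊞⊞∙∙∙∙∙
⊞⊞∙∙∙∙∙
⊞⊞⊞⊞⊞??

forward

????????
????????
⊞⊞∙∙∙∙∙?
⊞⊞∙∙∙∙∙?
⊞⊞∙∙⊚∙∙?
⊞⊞∙∙∙∙∙?
⊞⊞∙∙∙∙∙?
⊞⊞∙∙∙∙∙?

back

????????
⊞⊞∙∙∙∙∙?
⊞⊞∙∙∙∙∙?
⊞⊞∙∙∙∙∙?
⊞⊞∙∙⊚∙∙?
⊞⊞∙∙∙∙∙?
⊞⊞∙∙∙∙∙?
⊞⊞⊞⊞⊞???

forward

????????
????????
⊞⊞∙∙∙∙∙?
⊞⊞∙∙∙∙∙?
⊞⊞∙∙⊚∙∙?
⊞⊞∙∙∙∙∙?
⊞⊞∙∙∙∙∙?
⊞⊞∙∙∙∙∙?

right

????????
????????
⊞∙∙∙∙∙⊞?
⊞∙∙∙∙∙⊞?
⊞∙∙∙⊚∙⊞?
⊞∙∙∙∙∙⊞?
⊞∙∙∙∙∙⊞?
⊞∙∙∙∙∙??

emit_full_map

⊞⊞∙∙∙∙∙⊞
⊞⊞∙∙∙∙∙⊞
⊞⊞∙∙∙⊚∙⊞
⊞⊞∙∙∙∙∙⊞
⊞⊞∙∙∙∙∙⊞
⊞⊞∙∙∙∙∙?
⊞⊞⊞⊞⊞???

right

????????
????????
∙∙∙∙∙⊞⊞?
∙∙∙∙∙⊞⊞?
∙∙∙∙⊚⊞⊞?
∙∙∙∙∙⊞⊞?
∙∙∙∙∙⊞⊞?
∙∙∙∙∙???

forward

????????
????????
??∙⊞⊞⊞⊞?
∙∙∙∙∙⊞⊞?
∙∙∙∙⊚⊞⊞?
∙∙∙∙∙⊞⊞?
∙∙∙∙∙⊞⊞?
∙∙∙∙∙⊞⊞?

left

????????
????????
??⊞∙⊞⊞⊞⊞
⊞∙∙∙∙∙⊞⊞
⊞∙∙∙⊚∙⊞⊞
⊞∙∙∙∙∙⊞⊞
⊞∙∙∙∙∙⊞⊞
⊞∙∙∙∙∙⊞⊞

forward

????????
????????
??⊞∙⊞⊞⊞?
??⊞∙⊞⊞⊞⊞
⊞∙∙∙⊚∙⊞⊞
⊞∙∙∙∙∙⊞⊞
⊞∙∙∙∙∙⊞⊞
⊞∙∙∙∙∙⊞⊞

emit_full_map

???⊞∙⊞⊞⊞?
???⊞∙⊞⊞⊞⊞
⊞⊞∙∙∙⊚∙⊞⊞
⊞⊞∙∙∙∙∙⊞⊞
⊞⊞∙∙∙∙∙⊞⊞
⊞⊞∙∙∙∙∙⊞⊞
⊞⊞∙∙∙∙∙⊞⊞
⊞⊞∙∙∙∙∙??
⊞⊞⊞⊞⊞????


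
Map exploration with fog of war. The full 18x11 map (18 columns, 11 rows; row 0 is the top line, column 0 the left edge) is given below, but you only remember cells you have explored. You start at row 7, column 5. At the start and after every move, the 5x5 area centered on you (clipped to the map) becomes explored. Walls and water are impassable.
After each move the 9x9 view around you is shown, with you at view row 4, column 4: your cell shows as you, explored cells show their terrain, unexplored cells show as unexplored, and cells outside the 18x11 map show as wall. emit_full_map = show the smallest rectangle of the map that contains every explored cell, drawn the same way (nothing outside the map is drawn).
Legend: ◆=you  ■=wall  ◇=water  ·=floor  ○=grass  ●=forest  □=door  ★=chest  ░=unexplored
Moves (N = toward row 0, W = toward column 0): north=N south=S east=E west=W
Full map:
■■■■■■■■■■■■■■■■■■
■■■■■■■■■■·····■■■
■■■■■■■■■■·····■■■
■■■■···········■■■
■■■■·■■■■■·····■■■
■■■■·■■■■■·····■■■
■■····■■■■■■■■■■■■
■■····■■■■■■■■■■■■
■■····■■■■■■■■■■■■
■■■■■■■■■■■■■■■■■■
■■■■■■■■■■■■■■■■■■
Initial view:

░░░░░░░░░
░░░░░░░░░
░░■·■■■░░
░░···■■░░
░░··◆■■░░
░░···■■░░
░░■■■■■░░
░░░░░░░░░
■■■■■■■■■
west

░░░░░░░░░
░░░░░░░░░
░░■■·■■■░
░░····■■░
░░··◆·■■░
░░····■■░
░░■■■■■■░
░░░░░░░░░
■■■■■■■■■

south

░░░░░░░░░
░░■■·■■■░
░░····■■░
░░····■■░
░░··◆·■■░
░░■■■■■■░
░░■■■■■░░
■■■■■■■■■
■■■■■■■■■

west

■░░░░░░░░
■░░■■·■■■
■░■····■■
■░■····■■
■░■·◆··■■
■░■■■■■■■
■░■■■■■■░
■■■■■■■■■
■■■■■■■■■

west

■■░░░░░░░
■■░░■■·■■
■■■■····■
■■■■····■
■■■■◆···■
■■■■■■■■■
■■■■■■■■■
■■■■■■■■■
■■■■■■■■■

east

■░░░░░░░░
■░░■■·■■■
■■■····■■
■■■····■■
■■■·◆··■■
■■■■■■■■■
■■■■■■■■░
■■■■■■■■■
■■■■■■■■■

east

░░░░░░░░░
░░■■·■■■░
■■····■■░
■■····■■░
■■··◆·■■░
■■■■■■■■░
■■■■■■■░░
■■■■■■■■■
■■■■■■■■■

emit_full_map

░░■■·■■■
■■····■■
■■····■■
■■··◆·■■
■■■■■■■■
■■■■■■■░

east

░░░░░░░░░
░■■·■■■░░
■····■■░░
■····■■░░
■···◆■■░░
■■■■■■■░░
■■■■■■■░░
■■■■■■■■■
■■■■■■■■■

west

░░░░░░░░░
░░■■·■■■░
■■····■■░
■■····■■░
■■··◆·■■░
■■■■■■■■░
■■■■■■■■░
■■■■■■■■■
■■■■■■■■■

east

░░░░░░░░░
░■■·■■■░░
■····■■░░
■····■■░░
■···◆■■░░
■■■■■■■░░
■■■■■■■░░
■■■■■■■■■
■■■■■■■■■

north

░░░░░░░░░
░░░░░░░░░
░■■·■■■░░
■····■■░░
■···◆■■░░
■····■■░░
■■■■■■■░░
■■■■■■■░░
■■■■■■■■■

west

░░░░░░░░░
░░░░░░░░░
░░■■·■■■░
■■····■■░
■■··◆·■■░
■■····■■░
■■■■■■■■░
■■■■■■■■░
■■■■■■■■■

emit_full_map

░░■■·■■■
■■····■■
■■··◆·■■
■■····■■
■■■■■■■■
■■■■■■■■


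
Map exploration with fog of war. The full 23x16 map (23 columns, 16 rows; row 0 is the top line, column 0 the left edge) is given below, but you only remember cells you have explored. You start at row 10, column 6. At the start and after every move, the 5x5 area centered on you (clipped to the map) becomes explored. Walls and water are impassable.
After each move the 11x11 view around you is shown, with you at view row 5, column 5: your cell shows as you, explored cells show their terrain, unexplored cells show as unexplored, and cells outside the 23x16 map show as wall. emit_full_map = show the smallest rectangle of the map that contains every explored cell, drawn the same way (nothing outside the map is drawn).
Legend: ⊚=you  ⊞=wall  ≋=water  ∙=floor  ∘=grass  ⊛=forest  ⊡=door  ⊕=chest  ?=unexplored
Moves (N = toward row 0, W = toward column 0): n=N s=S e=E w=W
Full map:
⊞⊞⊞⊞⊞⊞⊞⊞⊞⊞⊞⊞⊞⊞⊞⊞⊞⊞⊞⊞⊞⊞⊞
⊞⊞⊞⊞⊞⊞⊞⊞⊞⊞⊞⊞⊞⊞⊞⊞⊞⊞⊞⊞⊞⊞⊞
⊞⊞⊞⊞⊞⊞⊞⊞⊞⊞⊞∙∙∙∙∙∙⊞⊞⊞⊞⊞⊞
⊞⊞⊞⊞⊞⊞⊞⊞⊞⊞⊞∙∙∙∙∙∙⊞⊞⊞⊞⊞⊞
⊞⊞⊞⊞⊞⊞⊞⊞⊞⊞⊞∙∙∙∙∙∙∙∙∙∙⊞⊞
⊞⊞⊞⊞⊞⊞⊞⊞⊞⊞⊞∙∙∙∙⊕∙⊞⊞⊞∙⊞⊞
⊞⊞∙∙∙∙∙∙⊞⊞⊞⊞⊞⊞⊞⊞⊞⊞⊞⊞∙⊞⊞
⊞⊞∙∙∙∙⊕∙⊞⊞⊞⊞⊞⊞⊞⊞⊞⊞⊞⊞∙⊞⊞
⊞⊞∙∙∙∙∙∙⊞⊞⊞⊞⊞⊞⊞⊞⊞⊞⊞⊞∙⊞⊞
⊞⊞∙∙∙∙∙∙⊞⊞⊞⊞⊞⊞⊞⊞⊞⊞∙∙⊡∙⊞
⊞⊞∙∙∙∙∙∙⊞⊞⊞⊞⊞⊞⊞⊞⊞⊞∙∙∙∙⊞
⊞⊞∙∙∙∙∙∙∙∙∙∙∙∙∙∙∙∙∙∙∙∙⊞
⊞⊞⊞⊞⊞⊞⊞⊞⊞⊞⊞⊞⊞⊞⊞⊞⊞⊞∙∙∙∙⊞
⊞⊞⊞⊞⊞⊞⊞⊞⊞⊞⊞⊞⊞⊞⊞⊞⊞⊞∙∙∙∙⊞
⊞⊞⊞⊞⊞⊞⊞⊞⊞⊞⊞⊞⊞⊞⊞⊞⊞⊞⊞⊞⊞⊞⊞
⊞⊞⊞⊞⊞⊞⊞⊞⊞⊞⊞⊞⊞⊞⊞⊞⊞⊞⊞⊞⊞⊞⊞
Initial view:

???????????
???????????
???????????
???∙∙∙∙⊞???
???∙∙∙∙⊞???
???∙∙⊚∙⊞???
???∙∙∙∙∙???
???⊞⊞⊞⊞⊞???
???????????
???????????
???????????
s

???????????
???????????
???∙∙∙∙⊞???
???∙∙∙∙⊞???
???∙∙∙∙⊞???
???∙∙⊚∙∙???
???⊞⊞⊞⊞⊞???
???⊞⊞⊞⊞⊞???
???????????
???????????
⊞⊞⊞⊞⊞⊞⊞⊞⊞⊞⊞

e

???????????
???????????
??∙∙∙∙⊞????
??∙∙∙∙⊞⊞???
??∙∙∙∙⊞⊞???
??∙∙∙⊚∙∙???
??⊞⊞⊞⊞⊞⊞???
??⊞⊞⊞⊞⊞⊞???
???????????
???????????
⊞⊞⊞⊞⊞⊞⊞⊞⊞⊞⊞

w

???????????
???????????
???∙∙∙∙⊞???
???∙∙∙∙⊞⊞??
???∙∙∙∙⊞⊞??
???∙∙⊚∙∙∙??
???⊞⊞⊞⊞⊞⊞??
???⊞⊞⊞⊞⊞⊞??
???????????
???????????
⊞⊞⊞⊞⊞⊞⊞⊞⊞⊞⊞

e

???????????
???????????
??∙∙∙∙⊞????
??∙∙∙∙⊞⊞???
??∙∙∙∙⊞⊞???
??∙∙∙⊚∙∙???
??⊞⊞⊞⊞⊞⊞???
??⊞⊞⊞⊞⊞⊞???
???????????
???????????
⊞⊞⊞⊞⊞⊞⊞⊞⊞⊞⊞

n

???????????
???????????
???????????
??∙∙∙∙⊞⊞???
??∙∙∙∙⊞⊞???
??∙∙∙⊚⊞⊞???
??∙∙∙∙∙∙???
??⊞⊞⊞⊞⊞⊞???
??⊞⊞⊞⊞⊞⊞???
???????????
???????????

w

???????????
???????????
???????????
???∙∙∙∙⊞⊞??
???∙∙∙∙⊞⊞??
???∙∙⊚∙⊞⊞??
???∙∙∙∙∙∙??
???⊞⊞⊞⊞⊞⊞??
???⊞⊞⊞⊞⊞⊞??
???????????
???????????

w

???????????
???????????
???????????
???∙∙∙∙∙⊞⊞?
???∙∙∙∙∙⊞⊞?
???∙∙⊚∙∙⊞⊞?
???∙∙∙∙∙∙∙?
???⊞⊞⊞⊞⊞⊞⊞?
????⊞⊞⊞⊞⊞⊞?
???????????
???????????

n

???????????
???????????
???????????
???∙∙∙⊕∙???
???∙∙∙∙∙⊞⊞?
???∙∙⊚∙∙⊞⊞?
???∙∙∙∙∙⊞⊞?
???∙∙∙∙∙∙∙?
???⊞⊞⊞⊞⊞⊞⊞?
????⊞⊞⊞⊞⊞⊞?
???????????

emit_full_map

∙∙∙⊕∙??
∙∙∙∙∙⊞⊞
∙∙⊚∙∙⊞⊞
∙∙∙∙∙⊞⊞
∙∙∙∙∙∙∙
⊞⊞⊞⊞⊞⊞⊞
?⊞⊞⊞⊞⊞⊞

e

???????????
???????????
???????????
??∙∙∙⊕∙⊞???
??∙∙∙∙∙⊞⊞??
??∙∙∙⊚∙⊞⊞??
??∙∙∙∙∙⊞⊞??
??∙∙∙∙∙∙∙??
??⊞⊞⊞⊞⊞⊞⊞??
???⊞⊞⊞⊞⊞⊞??
???????????

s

???????????
???????????
??∙∙∙⊕∙⊞???
??∙∙∙∙∙⊞⊞??
??∙∙∙∙∙⊞⊞??
??∙∙∙⊚∙⊞⊞??
??∙∙∙∙∙∙∙??
??⊞⊞⊞⊞⊞⊞⊞??
???⊞⊞⊞⊞⊞⊞??
???????????
???????????

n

???????????
???????????
???????????
??∙∙∙⊕∙⊞???
??∙∙∙∙∙⊞⊞??
??∙∙∙⊚∙⊞⊞??
??∙∙∙∙∙⊞⊞??
??∙∙∙∙∙∙∙??
??⊞⊞⊞⊞⊞⊞⊞??
???⊞⊞⊞⊞⊞⊞??
???????????

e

???????????
???????????
???????????
?∙∙∙⊕∙⊞⊞???
?∙∙∙∙∙⊞⊞???
?∙∙∙∙⊚⊞⊞???
?∙∙∙∙∙⊞⊞???
?∙∙∙∙∙∙∙???
?⊞⊞⊞⊞⊞⊞⊞???
??⊞⊞⊞⊞⊞⊞???
???????????

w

???????????
???????????
???????????
??∙∙∙⊕∙⊞⊞??
??∙∙∙∙∙⊞⊞??
??∙∙∙⊚∙⊞⊞??
??∙∙∙∙∙⊞⊞??
??∙∙∙∙∙∙∙??
??⊞⊞⊞⊞⊞⊞⊞??
???⊞⊞⊞⊞⊞⊞??
???????????

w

???????????
???????????
???????????
???∙∙∙⊕∙⊞⊞?
???∙∙∙∙∙⊞⊞?
???∙∙⊚∙∙⊞⊞?
???∙∙∙∙∙⊞⊞?
???∙∙∙∙∙∙∙?
???⊞⊞⊞⊞⊞⊞⊞?
????⊞⊞⊞⊞⊞⊞?
???????????

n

???????????
???????????
???????????
???∙∙∙∙∙???
???∙∙∙⊕∙⊞⊞?
???∙∙⊚∙∙⊞⊞?
???∙∙∙∙∙⊞⊞?
???∙∙∙∙∙⊞⊞?
???∙∙∙∙∙∙∙?
???⊞⊞⊞⊞⊞⊞⊞?
????⊞⊞⊞⊞⊞⊞?

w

⊞??????????
⊞??????????
⊞??????????
⊞??∙∙∙∙∙∙??
⊞??∙∙∙∙⊕∙⊞⊞
⊞??∙∙⊚∙∙∙⊞⊞
⊞??∙∙∙∙∙∙⊞⊞
⊞??∙∙∙∙∙∙⊞⊞
⊞???∙∙∙∙∙∙∙
⊞???⊞⊞⊞⊞⊞⊞⊞
⊞????⊞⊞⊞⊞⊞⊞

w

⊞⊞?????????
⊞⊞?????????
⊞⊞?????????
⊞⊞?⊞∙∙∙∙∙∙?
⊞⊞?⊞∙∙∙∙⊕∙⊞
⊞⊞?⊞∙⊚∙∙∙∙⊞
⊞⊞?⊞∙∙∙∙∙∙⊞
⊞⊞?⊞∙∙∙∙∙∙⊞
⊞⊞???∙∙∙∙∙∙
⊞⊞???⊞⊞⊞⊞⊞⊞
⊞⊞????⊞⊞⊞⊞⊞

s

⊞⊞?????????
⊞⊞?????????
⊞⊞?⊞∙∙∙∙∙∙?
⊞⊞?⊞∙∙∙∙⊕∙⊞
⊞⊞?⊞∙∙∙∙∙∙⊞
⊞⊞?⊞∙⊚∙∙∙∙⊞
⊞⊞?⊞∙∙∙∙∙∙⊞
⊞⊞?⊞∙∙∙∙∙∙∙
⊞⊞???⊞⊞⊞⊞⊞⊞
⊞⊞????⊞⊞⊞⊞⊞
⊞⊞?????????

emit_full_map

⊞∙∙∙∙∙∙??
⊞∙∙∙∙⊕∙⊞⊞
⊞∙∙∙∙∙∙⊞⊞
⊞∙⊚∙∙∙∙⊞⊞
⊞∙∙∙∙∙∙⊞⊞
⊞∙∙∙∙∙∙∙∙
??⊞⊞⊞⊞⊞⊞⊞
???⊞⊞⊞⊞⊞⊞

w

⊞⊞⊞????????
⊞⊞⊞????????
⊞⊞⊞?⊞∙∙∙∙∙∙
⊞⊞⊞⊞⊞∙∙∙∙⊕∙
⊞⊞⊞⊞⊞∙∙∙∙∙∙
⊞⊞⊞⊞⊞⊚∙∙∙∙∙
⊞⊞⊞⊞⊞∙∙∙∙∙∙
⊞⊞⊞⊞⊞∙∙∙∙∙∙
⊞⊞⊞???⊞⊞⊞⊞⊞
⊞⊞⊞????⊞⊞⊞⊞
⊞⊞⊞????????

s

⊞⊞⊞????????
⊞⊞⊞?⊞∙∙∙∙∙∙
⊞⊞⊞⊞⊞∙∙∙∙⊕∙
⊞⊞⊞⊞⊞∙∙∙∙∙∙
⊞⊞⊞⊞⊞∙∙∙∙∙∙
⊞⊞⊞⊞⊞⊚∙∙∙∙∙
⊞⊞⊞⊞⊞∙∙∙∙∙∙
⊞⊞⊞⊞⊞⊞⊞⊞⊞⊞⊞
⊞⊞⊞????⊞⊞⊞⊞
⊞⊞⊞????????
⊞⊞⊞????????

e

⊞⊞?????????
⊞⊞?⊞∙∙∙∙∙∙?
⊞⊞⊞⊞∙∙∙∙⊕∙⊞
⊞⊞⊞⊞∙∙∙∙∙∙⊞
⊞⊞⊞⊞∙∙∙∙∙∙⊞
⊞⊞⊞⊞∙⊚∙∙∙∙⊞
⊞⊞⊞⊞∙∙∙∙∙∙∙
⊞⊞⊞⊞⊞⊞⊞⊞⊞⊞⊞
⊞⊞????⊞⊞⊞⊞⊞
⊞⊞?????????
⊞⊞?????????

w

⊞⊞⊞????????
⊞⊞⊞?⊞∙∙∙∙∙∙
⊞⊞⊞⊞⊞∙∙∙∙⊕∙
⊞⊞⊞⊞⊞∙∙∙∙∙∙
⊞⊞⊞⊞⊞∙∙∙∙∙∙
⊞⊞⊞⊞⊞⊚∙∙∙∙∙
⊞⊞⊞⊞⊞∙∙∙∙∙∙
⊞⊞⊞⊞⊞⊞⊞⊞⊞⊞⊞
⊞⊞⊞????⊞⊞⊞⊞
⊞⊞⊞????????
⊞⊞⊞????????

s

⊞⊞⊞?⊞∙∙∙∙∙∙
⊞⊞⊞⊞⊞∙∙∙∙⊕∙
⊞⊞⊞⊞⊞∙∙∙∙∙∙
⊞⊞⊞⊞⊞∙∙∙∙∙∙
⊞⊞⊞⊞⊞∙∙∙∙∙∙
⊞⊞⊞⊞⊞⊚∙∙∙∙∙
⊞⊞⊞⊞⊞⊞⊞⊞⊞⊞⊞
⊞⊞⊞⊞⊞⊞⊞⊞⊞⊞⊞
⊞⊞⊞????????
⊞⊞⊞????????
⊞⊞⊞⊞⊞⊞⊞⊞⊞⊞⊞

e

⊞⊞?⊞∙∙∙∙∙∙?
⊞⊞⊞⊞∙∙∙∙⊕∙⊞
⊞⊞⊞⊞∙∙∙∙∙∙⊞
⊞⊞⊞⊞∙∙∙∙∙∙⊞
⊞⊞⊞⊞∙∙∙∙∙∙⊞
⊞⊞⊞⊞∙⊚∙∙∙∙∙
⊞⊞⊞⊞⊞⊞⊞⊞⊞⊞⊞
⊞⊞⊞⊞⊞⊞⊞⊞⊞⊞⊞
⊞⊞?????????
⊞⊞?????????
⊞⊞⊞⊞⊞⊞⊞⊞⊞⊞⊞

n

⊞⊞?????????
⊞⊞?⊞∙∙∙∙∙∙?
⊞⊞⊞⊞∙∙∙∙⊕∙⊞
⊞⊞⊞⊞∙∙∙∙∙∙⊞
⊞⊞⊞⊞∙∙∙∙∙∙⊞
⊞⊞⊞⊞∙⊚∙∙∙∙⊞
⊞⊞⊞⊞∙∙∙∙∙∙∙
⊞⊞⊞⊞⊞⊞⊞⊞⊞⊞⊞
⊞⊞⊞⊞⊞⊞⊞⊞⊞⊞⊞
⊞⊞?????????
⊞⊞?????????

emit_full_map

?⊞∙∙∙∙∙∙??
⊞⊞∙∙∙∙⊕∙⊞⊞
⊞⊞∙∙∙∙∙∙⊞⊞
⊞⊞∙∙∙∙∙∙⊞⊞
⊞⊞∙⊚∙∙∙∙⊞⊞
⊞⊞∙∙∙∙∙∙∙∙
⊞⊞⊞⊞⊞⊞⊞⊞⊞⊞
⊞⊞⊞⊞⊞⊞⊞⊞⊞⊞

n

⊞⊞?????????
⊞⊞?????????
⊞⊞?⊞∙∙∙∙∙∙?
⊞⊞⊞⊞∙∙∙∙⊕∙⊞
⊞⊞⊞⊞∙∙∙∙∙∙⊞
⊞⊞⊞⊞∙⊚∙∙∙∙⊞
⊞⊞⊞⊞∙∙∙∙∙∙⊞
⊞⊞⊞⊞∙∙∙∙∙∙∙
⊞⊞⊞⊞⊞⊞⊞⊞⊞⊞⊞
⊞⊞⊞⊞⊞⊞⊞⊞⊞⊞⊞
⊞⊞?????????

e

⊞??????????
⊞??????????
⊞?⊞∙∙∙∙∙∙??
⊞⊞⊞∙∙∙∙⊕∙⊞⊞
⊞⊞⊞∙∙∙∙∙∙⊞⊞
⊞⊞⊞∙∙⊚∙∙∙⊞⊞
⊞⊞⊞∙∙∙∙∙∙⊞⊞
⊞⊞⊞∙∙∙∙∙∙∙∙
⊞⊞⊞⊞⊞⊞⊞⊞⊞⊞⊞
⊞⊞⊞⊞⊞⊞⊞⊞⊞⊞⊞
⊞??????????

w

⊞⊞?????????
⊞⊞?????????
⊞⊞?⊞∙∙∙∙∙∙?
⊞⊞⊞⊞∙∙∙∙⊕∙⊞
⊞⊞⊞⊞∙∙∙∙∙∙⊞
⊞⊞⊞⊞∙⊚∙∙∙∙⊞
⊞⊞⊞⊞∙∙∙∙∙∙⊞
⊞⊞⊞⊞∙∙∙∙∙∙∙
⊞⊞⊞⊞⊞⊞⊞⊞⊞⊞⊞
⊞⊞⊞⊞⊞⊞⊞⊞⊞⊞⊞
⊞⊞?????????

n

⊞⊞?????????
⊞⊞?????????
⊞⊞?????????
⊞⊞?⊞∙∙∙∙∙∙?
⊞⊞⊞⊞∙∙∙∙⊕∙⊞
⊞⊞⊞⊞∙⊚∙∙∙∙⊞
⊞⊞⊞⊞∙∙∙∙∙∙⊞
⊞⊞⊞⊞∙∙∙∙∙∙⊞
⊞⊞⊞⊞∙∙∙∙∙∙∙
⊞⊞⊞⊞⊞⊞⊞⊞⊞⊞⊞
⊞⊞⊞⊞⊞⊞⊞⊞⊞⊞⊞

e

⊞??????????
⊞??????????
⊞??????????
⊞?⊞∙∙∙∙∙∙??
⊞⊞⊞∙∙∙∙⊕∙⊞⊞
⊞⊞⊞∙∙⊚∙∙∙⊞⊞
⊞⊞⊞∙∙∙∙∙∙⊞⊞
⊞⊞⊞∙∙∙∙∙∙⊞⊞
⊞⊞⊞∙∙∙∙∙∙∙∙
⊞⊞⊞⊞⊞⊞⊞⊞⊞⊞⊞
⊞⊞⊞⊞⊞⊞⊞⊞⊞⊞⊞

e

???????????
???????????
???????????
?⊞∙∙∙∙∙∙???
⊞⊞∙∙∙∙⊕∙⊞⊞?
⊞⊞∙∙∙⊚∙∙⊞⊞?
⊞⊞∙∙∙∙∙∙⊞⊞?
⊞⊞∙∙∙∙∙∙⊞⊞?
⊞⊞∙∙∙∙∙∙∙∙?
⊞⊞⊞⊞⊞⊞⊞⊞⊞⊞?
⊞⊞⊞⊞⊞⊞⊞⊞⊞⊞?

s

???????????
???????????
?⊞∙∙∙∙∙∙???
⊞⊞∙∙∙∙⊕∙⊞⊞?
⊞⊞∙∙∙∙∙∙⊞⊞?
⊞⊞∙∙∙⊚∙∙⊞⊞?
⊞⊞∙∙∙∙∙∙⊞⊞?
⊞⊞∙∙∙∙∙∙∙∙?
⊞⊞⊞⊞⊞⊞⊞⊞⊞⊞?
⊞⊞⊞⊞⊞⊞⊞⊞⊞⊞?
???????????

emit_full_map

?⊞∙∙∙∙∙∙??
⊞⊞∙∙∙∙⊕∙⊞⊞
⊞⊞∙∙∙∙∙∙⊞⊞
⊞⊞∙∙∙⊚∙∙⊞⊞
⊞⊞∙∙∙∙∙∙⊞⊞
⊞⊞∙∙∙∙∙∙∙∙
⊞⊞⊞⊞⊞⊞⊞⊞⊞⊞
⊞⊞⊞⊞⊞⊞⊞⊞⊞⊞
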